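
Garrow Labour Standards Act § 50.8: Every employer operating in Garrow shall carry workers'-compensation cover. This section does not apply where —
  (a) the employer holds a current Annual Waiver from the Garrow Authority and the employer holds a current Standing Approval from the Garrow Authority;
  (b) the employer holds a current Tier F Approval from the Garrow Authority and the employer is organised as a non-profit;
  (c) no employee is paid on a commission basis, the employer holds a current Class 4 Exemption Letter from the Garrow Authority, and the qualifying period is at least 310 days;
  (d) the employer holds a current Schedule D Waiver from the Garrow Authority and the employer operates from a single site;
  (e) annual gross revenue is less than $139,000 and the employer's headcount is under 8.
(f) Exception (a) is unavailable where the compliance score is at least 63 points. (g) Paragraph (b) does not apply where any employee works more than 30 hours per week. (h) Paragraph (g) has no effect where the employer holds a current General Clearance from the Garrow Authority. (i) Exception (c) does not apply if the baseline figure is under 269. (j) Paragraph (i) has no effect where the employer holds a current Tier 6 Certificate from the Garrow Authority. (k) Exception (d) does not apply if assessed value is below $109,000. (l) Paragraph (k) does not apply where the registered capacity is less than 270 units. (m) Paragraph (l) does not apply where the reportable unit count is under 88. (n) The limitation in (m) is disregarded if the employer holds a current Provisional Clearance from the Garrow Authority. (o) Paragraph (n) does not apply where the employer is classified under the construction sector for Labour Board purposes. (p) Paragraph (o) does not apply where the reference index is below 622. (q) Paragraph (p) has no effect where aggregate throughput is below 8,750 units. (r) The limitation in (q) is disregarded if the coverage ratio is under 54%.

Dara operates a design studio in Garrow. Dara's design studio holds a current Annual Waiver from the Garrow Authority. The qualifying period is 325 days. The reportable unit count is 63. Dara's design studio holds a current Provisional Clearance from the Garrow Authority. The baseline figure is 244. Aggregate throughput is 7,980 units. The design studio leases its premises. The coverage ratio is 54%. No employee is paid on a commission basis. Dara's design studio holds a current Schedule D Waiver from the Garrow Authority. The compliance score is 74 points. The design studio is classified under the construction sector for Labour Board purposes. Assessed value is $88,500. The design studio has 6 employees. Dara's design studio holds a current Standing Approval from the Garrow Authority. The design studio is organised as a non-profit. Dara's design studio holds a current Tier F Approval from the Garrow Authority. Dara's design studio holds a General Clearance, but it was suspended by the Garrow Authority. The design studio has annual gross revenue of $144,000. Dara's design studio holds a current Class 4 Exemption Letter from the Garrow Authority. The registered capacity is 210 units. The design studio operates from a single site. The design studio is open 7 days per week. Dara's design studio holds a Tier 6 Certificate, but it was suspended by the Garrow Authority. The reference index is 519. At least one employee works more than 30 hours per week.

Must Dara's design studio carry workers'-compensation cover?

Exception (a) is satisfied on its face — a current Annual Waiver is held; a current Standing Approval is held. But: (f) operates against (a): the compliance score is 74 points, meeting the 63 points threshold. Exception (a) does not apply.
Exception (b): a current Tier F Approval is held; the employer is a non-profit — every condition holds. But: (g) operates against (b): at least one employee exceeds 30 hours/week. (h) is not triggered (no current General Clearance is held), so (g) stands. (b) is therefore removed.
Exception (c)'s conditions are all satisfied: no employee is paid on commission; a current Class 4 Exemption Letter is held; the qualifying period is 325 days, meeting the 310 days threshold. However, paragraphs (i)–(j) must be considered: (i) operates against (c): the baseline figure is 244, under the 269 limit. (j) is not triggered (there is no Tier 6 Certificate in force), so (i) stands. (c) is therefore removed.
All of (d)'s requirements are met (a current Schedule D Waiver is held; the employer operates from a single site). But applying paragraphs (k)–(r): (k) operates against (d): assessed value is $88,500, below the $109,000 limit. (l) applies (the registered capacity is 210 units, less than the 270 units limit), but yields to (m): (m) operates against (l): the reportable unit count is 63, under the 88 limit. (n) is engaged (a current Provisional Clearance is held), but is overridden by (o): (o) operates against (n): the design studio is classified under the construction sector. (p) would limit (o) — the reference index is 519, below the 622 limit — but (q) sets (p) aside: (q) operates against (p): aggregate throughput is 7,980 units, below the 8,750 units limit. (r), which would lift (q), does not operate here — the coverage ratio is 54%, not under 54%. (d) is therefore removed.
Exception (e) requires that annual gross revenue is less than $139,000; but annual gross revenue is $144,000, not less than $139,000, so (e) is unavailable.
No exception is made out. Dara's design studio falls within the general rule.

Yes — Dara's design studio must carry workers'-compensation cover.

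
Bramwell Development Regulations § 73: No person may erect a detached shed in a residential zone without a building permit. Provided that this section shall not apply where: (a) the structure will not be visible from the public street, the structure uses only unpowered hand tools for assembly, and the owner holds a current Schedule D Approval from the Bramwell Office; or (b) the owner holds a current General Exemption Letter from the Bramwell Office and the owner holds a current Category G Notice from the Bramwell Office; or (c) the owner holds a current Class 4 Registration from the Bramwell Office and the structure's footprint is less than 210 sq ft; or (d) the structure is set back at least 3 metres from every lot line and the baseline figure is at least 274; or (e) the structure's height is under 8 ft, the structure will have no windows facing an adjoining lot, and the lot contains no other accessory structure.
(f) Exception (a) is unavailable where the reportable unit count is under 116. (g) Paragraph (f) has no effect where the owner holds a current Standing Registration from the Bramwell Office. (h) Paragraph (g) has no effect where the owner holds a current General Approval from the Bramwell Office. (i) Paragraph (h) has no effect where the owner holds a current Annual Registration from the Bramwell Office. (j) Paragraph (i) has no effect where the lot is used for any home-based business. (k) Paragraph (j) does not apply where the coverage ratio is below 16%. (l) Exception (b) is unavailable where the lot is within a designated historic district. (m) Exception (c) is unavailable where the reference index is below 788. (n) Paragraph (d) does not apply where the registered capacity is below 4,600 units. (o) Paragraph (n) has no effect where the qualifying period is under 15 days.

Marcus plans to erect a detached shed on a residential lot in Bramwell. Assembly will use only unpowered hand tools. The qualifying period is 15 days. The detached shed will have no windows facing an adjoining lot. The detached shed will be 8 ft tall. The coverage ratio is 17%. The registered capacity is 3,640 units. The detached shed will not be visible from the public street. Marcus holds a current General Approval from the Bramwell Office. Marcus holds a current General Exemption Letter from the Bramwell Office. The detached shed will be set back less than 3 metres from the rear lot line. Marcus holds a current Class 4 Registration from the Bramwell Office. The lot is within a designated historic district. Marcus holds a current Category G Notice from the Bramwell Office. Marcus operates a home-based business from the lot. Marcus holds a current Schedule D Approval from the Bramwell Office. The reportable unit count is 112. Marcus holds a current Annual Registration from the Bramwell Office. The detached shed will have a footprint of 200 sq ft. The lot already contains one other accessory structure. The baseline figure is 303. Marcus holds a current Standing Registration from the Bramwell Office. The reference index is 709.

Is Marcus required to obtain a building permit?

Exception (a)'s conditions are all satisfied: the structure will not be visible from the street; assembly uses only hand tools; a current Schedule D Approval is held. However, paragraphs (f)–(k) must be considered: (f) is engaged — the reportable unit count is 112, under the 116 limit. (g) would limit (f) — a current Standing Registration is held — but (h) sets (g) aside: (h) is engaged — a current General Approval is held. (i) would limit (h) — a current Annual Registration is held — but (j) sets (i) aside: (j) operates against (i): a home-based business operates on the lot. (k) does not operate here (the coverage ratio is 17%, not below 16%), so (j) stands. (a) is therefore removed.
Exception (b): a current General Exemption Letter is held; a current Category G Notice is held — every condition holds. However, paragraph (l) must be considered: (l) operates against (b): the lot is in a historic district. So (b) is unavailable.
Exception (c)'s conditions are all satisfied: a current Class 4 Registration is held; the structure's footprint is 200 sq ft, less than the 210 sq ft limit. But applying paragraph (m): (m) is engaged — the reference index is 709, below the 788 limit. So (c) is unavailable.
Exception (d) does not apply: the rear setback is under 3 m.
Exception (e) requires that the structure's height is under 8 ft; but the structure's height is 8 ft, not under 8 ft, so (e) is unavailable.
No exception displaces § 73.

Yes — Marcus must obtain a building permit.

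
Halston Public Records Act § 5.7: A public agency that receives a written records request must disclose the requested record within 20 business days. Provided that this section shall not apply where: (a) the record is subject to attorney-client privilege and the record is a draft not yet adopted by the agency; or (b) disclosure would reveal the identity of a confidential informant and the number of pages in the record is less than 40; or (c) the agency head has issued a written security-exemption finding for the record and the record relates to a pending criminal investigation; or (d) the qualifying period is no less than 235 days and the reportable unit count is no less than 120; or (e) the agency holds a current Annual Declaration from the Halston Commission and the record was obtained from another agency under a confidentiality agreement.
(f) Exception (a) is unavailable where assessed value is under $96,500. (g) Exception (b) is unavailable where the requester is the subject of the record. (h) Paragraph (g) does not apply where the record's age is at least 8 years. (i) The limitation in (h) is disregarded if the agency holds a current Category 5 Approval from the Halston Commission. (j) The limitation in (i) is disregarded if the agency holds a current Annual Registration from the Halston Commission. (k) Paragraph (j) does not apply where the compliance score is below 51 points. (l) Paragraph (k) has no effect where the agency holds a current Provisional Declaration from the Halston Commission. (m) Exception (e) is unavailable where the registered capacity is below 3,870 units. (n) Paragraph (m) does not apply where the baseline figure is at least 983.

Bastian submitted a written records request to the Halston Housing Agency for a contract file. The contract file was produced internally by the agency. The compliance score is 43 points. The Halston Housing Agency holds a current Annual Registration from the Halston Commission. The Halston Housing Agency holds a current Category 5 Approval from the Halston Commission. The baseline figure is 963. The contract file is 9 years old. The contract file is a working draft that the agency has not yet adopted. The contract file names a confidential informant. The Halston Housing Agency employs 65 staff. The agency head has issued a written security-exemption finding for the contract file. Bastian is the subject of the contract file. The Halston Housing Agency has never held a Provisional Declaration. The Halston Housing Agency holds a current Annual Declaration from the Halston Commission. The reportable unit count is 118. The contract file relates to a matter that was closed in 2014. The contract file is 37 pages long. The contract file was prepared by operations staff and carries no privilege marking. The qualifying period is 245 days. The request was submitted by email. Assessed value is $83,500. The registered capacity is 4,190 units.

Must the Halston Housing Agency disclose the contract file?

Exception (a) requires that the record is subject to attorney-client privilege; but the contract file carries no privilege marking, so (a) is unavailable.
Exception (b): the contract file names a confidential informant; the number of pages in the record is 37, less than the 40 limit — every condition holds. But applying paragraphs (g)–(l): (g) operates against (b): Bastian is the subject of the contract file. (h) is engaged (the record's age is 9 years, meeting the 8 years threshold), but is overridden by (i): (i) operates — a current Category 5 Approval is held. (j) would limit (i) — a current Annual Registration is held — but (k) sets (j) aside: (k) is engaged — the compliance score is 43 points, below the 51 points limit. (l), which would lift (k), is not triggered — there is no Provisional Declaration in force. So (b) is unavailable.
Exception (c) does not apply: the contract file relates to a closed matter.
Exception (d) does not apply: the reportable unit count is 118, short of 120.
Exception (e) requires that the record was obtained from another agency under a confidentiality agreement; but the contract file was produced internally, so (e) is unavailable.
None of the exceptions is available; § 5.7 applies in full.

Yes — the Halston Housing Agency must disclose the contract file.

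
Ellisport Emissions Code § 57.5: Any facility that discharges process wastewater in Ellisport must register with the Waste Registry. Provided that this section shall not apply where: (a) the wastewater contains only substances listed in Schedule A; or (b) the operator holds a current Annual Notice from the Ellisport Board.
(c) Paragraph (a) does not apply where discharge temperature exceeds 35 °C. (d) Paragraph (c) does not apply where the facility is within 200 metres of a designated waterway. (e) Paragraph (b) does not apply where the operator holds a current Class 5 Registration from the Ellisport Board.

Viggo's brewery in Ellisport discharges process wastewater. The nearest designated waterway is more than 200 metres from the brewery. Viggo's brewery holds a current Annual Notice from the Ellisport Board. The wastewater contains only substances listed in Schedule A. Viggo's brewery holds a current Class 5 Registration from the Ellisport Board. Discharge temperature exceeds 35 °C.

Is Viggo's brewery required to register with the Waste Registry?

Yes — Viggo's brewery must register with the Waste Registry.

Exception (a)'s conditions are all satisfied: the wastewater is Schedule-A-only. However, paragraphs (c)–(d) must be considered: (c) operates against (a): discharge temperature exceeds 35 °C. (d), which would lift (c), is not triggered — the brewery is more than 200 m from any designated waterway. (a) is therefore removed.
Exception (b): a current Annual Notice is held — every condition holds. But applying paragraph (e): (e) applies — a current Class 5 Registration is held. Exception (b) does not apply.
No exception is made out. Viggo's brewery falls within the general rule.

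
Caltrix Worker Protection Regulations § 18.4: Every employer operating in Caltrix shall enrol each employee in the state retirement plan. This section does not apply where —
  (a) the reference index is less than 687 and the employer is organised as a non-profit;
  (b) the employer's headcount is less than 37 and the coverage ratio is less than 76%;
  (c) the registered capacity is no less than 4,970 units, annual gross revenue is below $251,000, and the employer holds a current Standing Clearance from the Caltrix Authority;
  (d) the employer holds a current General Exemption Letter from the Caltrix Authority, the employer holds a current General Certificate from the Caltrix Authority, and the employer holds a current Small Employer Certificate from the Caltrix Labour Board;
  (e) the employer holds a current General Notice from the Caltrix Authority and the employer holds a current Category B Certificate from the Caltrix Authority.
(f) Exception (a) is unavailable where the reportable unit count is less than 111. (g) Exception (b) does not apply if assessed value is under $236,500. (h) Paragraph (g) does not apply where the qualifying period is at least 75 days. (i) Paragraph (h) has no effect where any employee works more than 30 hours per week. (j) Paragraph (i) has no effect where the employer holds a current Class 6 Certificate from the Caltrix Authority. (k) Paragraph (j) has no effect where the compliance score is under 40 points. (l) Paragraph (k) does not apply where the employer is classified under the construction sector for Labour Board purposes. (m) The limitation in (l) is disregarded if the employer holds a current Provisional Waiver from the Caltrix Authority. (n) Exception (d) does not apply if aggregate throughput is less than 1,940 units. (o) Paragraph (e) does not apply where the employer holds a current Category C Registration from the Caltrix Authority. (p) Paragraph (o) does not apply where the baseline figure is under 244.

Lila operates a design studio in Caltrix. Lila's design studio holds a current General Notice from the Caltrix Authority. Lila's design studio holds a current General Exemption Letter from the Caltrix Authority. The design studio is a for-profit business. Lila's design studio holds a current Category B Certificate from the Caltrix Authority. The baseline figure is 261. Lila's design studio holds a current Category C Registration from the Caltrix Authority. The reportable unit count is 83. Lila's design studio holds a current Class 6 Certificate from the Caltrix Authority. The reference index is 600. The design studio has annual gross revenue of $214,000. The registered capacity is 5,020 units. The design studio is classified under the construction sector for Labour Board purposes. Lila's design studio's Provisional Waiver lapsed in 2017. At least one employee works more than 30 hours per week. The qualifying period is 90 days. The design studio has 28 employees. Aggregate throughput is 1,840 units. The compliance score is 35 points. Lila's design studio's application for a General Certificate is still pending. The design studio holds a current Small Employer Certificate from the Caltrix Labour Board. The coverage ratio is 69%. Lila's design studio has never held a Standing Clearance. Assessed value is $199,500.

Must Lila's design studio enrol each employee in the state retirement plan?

No — exception (b) applies; Lila's design studio is not required to enrol each employee in the state retirement plan.

Exception (a) requires that the employer is organised as a non-profit; but the employer is for-profit, so (a) is unavailable.
Exception (b) is satisfied on its face — the employer's headcount is 28, less than the 37 limit; the coverage ratio is 69%, less than the 76% limit. Under paragraphs (g)–(m): (g) is triggered (assessed value is $199,500, under the $236,500 limit), but is displaced by (h): (h) is triggered — the qualifying period is 90 days, meeting the 75 days threshold. (i) would limit (h) — at least one employee exceeds 30 hours/week — but (j) sets (i) aside: (j) operates against (i): a current Class 6 Certificate is held. (k) would limit (j) — the compliance score is 35 points, under the 40 points limit — but (l) sets (k) aside: (l) is triggered — the design studio is classified under the construction sector. (m), which would lift (l), is inapplicable — the Provisional Waiver is not current. So (b) applies.
Exception (c) requires that the employer holds a current Standing Clearance from the Caltrix Authority; but the Standing Clearance is not current, so (c) is unavailable.
Exception (d) fails — no current General Certificate is held.
Exception (e): a current General Notice is held; a current Category B Certificate is held — every condition holds. But: (o) applies — a current Category C Registration is held. (p) does not operate here (the baseline figure is 261, not under 244), so (o) stands. So (e) is unavailable.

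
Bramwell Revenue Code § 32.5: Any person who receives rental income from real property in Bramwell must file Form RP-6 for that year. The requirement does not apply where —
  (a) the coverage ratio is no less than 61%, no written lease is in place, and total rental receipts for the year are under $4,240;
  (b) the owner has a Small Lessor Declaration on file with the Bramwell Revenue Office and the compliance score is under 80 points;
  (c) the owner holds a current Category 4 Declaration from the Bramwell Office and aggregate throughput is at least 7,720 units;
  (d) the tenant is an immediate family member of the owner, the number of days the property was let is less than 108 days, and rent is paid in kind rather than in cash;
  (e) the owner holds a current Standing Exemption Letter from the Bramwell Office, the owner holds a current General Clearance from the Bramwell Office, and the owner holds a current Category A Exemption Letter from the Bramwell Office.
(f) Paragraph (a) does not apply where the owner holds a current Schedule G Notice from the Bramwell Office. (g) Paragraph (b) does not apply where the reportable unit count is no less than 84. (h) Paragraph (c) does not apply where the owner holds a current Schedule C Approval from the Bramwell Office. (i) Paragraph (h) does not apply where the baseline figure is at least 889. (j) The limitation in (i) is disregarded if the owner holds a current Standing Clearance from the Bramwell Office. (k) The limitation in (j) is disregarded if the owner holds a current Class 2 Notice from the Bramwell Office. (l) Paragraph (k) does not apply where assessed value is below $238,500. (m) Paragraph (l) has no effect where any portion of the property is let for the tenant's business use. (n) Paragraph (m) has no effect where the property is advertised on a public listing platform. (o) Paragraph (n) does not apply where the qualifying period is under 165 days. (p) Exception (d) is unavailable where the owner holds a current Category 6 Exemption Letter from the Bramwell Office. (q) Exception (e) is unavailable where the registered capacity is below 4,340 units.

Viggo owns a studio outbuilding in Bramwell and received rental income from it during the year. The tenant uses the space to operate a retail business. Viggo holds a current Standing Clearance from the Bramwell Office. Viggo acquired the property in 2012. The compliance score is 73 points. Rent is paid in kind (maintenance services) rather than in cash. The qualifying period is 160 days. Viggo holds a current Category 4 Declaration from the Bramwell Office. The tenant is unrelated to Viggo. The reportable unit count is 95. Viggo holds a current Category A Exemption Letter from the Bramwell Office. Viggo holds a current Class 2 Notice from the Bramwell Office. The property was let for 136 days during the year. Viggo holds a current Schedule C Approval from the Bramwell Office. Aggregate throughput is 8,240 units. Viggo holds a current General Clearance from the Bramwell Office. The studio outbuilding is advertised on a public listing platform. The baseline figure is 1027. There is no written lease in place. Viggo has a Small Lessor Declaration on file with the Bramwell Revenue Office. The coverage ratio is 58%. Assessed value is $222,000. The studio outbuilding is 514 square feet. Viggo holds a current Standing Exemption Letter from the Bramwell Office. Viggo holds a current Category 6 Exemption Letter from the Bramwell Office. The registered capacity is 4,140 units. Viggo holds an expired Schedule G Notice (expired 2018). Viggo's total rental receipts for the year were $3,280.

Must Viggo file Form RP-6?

No — exception (c) applies; Viggo is not required to file Form RP-6.

Exception (a) requires that the coverage ratio is no less than 61%; but the coverage ratio is 58%, short of 61%, so (a) is unavailable.
Exception (b)'s conditions are all satisfied: a Small Lessor Declaration is on file; the compliance score is 73 points, under the 80 points limit. However, paragraph (g) must be considered: (g) applies — the reportable unit count is 95, meeting the 84 threshold. So (b) is unavailable.
Exception (c)'s conditions are all satisfied: a current Category 4 Declaration is held; aggregate throughput is 8,240 units, meeting the 7,720 units threshold. Under paragraphs (h)–(o): (h) applies (a current Schedule C Approval is held), but is set aside by (i): (i) operates against (h): the baseline figure is 1,027, meeting the 889 threshold. (j) would limit (i) — a current Standing Clearance is held — but (k) sets (j) aside: (k) is triggered — a current Class 2 Notice is held. (l) applies (assessed value is $222,000, below the $238,500 limit), but is overridden by (m): (m) is engaged — the space is let for business use. (n) operates (the property is publicly advertised), but yields to (o): (o) operates against (n): the qualifying period is 160 days, under the 165 days limit. (c) remains available.
Exception (d) does not apply: the tenant is unrelated to the owner.
Exception (e) is satisfied on its face — a current Standing Exemption Letter is held; a current General Clearance is held; a current Category A Exemption Letter is held. But: (q) operates against (e): the registered capacity is 4,140 units, below the 4,340 units limit. So (e) is unavailable.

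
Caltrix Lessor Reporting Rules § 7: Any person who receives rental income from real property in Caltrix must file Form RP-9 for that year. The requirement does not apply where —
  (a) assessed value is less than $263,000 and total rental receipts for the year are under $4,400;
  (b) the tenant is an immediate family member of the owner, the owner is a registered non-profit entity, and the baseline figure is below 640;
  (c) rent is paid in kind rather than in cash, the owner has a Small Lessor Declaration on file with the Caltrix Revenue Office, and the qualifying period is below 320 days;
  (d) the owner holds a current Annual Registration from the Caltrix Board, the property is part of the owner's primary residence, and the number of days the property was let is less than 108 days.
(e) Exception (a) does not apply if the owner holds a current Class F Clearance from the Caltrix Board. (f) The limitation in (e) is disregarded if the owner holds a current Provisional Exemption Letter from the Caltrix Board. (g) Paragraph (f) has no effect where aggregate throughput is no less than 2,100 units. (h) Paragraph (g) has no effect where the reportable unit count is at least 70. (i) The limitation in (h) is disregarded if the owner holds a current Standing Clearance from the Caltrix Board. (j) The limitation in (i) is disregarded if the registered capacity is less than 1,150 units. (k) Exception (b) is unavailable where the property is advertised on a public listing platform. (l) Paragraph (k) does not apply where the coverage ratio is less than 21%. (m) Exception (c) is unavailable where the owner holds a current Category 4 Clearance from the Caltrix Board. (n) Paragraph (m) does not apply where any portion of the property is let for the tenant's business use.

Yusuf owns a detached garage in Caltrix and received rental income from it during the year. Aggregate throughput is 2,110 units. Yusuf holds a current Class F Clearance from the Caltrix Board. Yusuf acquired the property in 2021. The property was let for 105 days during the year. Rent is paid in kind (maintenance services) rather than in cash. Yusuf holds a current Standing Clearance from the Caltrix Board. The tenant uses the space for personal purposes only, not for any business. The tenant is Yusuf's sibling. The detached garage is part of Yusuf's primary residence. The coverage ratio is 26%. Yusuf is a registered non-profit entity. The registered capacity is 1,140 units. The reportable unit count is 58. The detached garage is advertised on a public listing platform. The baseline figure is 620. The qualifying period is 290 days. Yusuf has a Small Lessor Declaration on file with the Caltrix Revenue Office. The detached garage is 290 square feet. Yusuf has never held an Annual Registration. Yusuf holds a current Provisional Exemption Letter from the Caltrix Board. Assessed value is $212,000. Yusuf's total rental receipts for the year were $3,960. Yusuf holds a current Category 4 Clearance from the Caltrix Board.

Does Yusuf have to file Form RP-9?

Yes — Yusuf must file Form RP-9.

All of (a)'s requirements are met (assessed value is $212,000, less than the $263,000 limit; total rental receipts for the year are $3,960, under the $4,400 limit). But applying paragraphs (e)–(j): (e) applies — a current Class F Clearance is held. (f) would limit (e) — a current Provisional Exemption Letter is held — but (g) sets (f) aside: (g) operates — aggregate throughput is 2,110 units, meeting the 2,100 units threshold. (h), which would lift (g), is not triggered — the reportable unit count is 58, short of 70. So (a) is unavailable.
All of (b)'s requirements are met (the tenant is an immediate family member; Yusuf is a registered non-profit; the baseline figure is 620, below the 640 limit). Turning to paragraphs (k)–(l): (k) is triggered — the property is publicly advertised. (l) does not operate here (the coverage ratio is 26%, not less than 21%), so (k) stands. So (b) is unavailable.
Exception (c) is satisfied on its face — rent is paid in kind; a Small Lessor Declaration is on file; the qualifying period is 290 days, below the 320 days limit. But: (m) operates against (c): a current Category 4 Clearance is held. (n), which would lift (m), is inapplicable — the space is used for personal purposes only. So (c) is unavailable.
Exception (d) requires that the owner holds a current Annual Registration from the Caltrix Board; but no current Annual Registration is held, so (d) is unavailable.
Every exception is unavailable, so the rule governs.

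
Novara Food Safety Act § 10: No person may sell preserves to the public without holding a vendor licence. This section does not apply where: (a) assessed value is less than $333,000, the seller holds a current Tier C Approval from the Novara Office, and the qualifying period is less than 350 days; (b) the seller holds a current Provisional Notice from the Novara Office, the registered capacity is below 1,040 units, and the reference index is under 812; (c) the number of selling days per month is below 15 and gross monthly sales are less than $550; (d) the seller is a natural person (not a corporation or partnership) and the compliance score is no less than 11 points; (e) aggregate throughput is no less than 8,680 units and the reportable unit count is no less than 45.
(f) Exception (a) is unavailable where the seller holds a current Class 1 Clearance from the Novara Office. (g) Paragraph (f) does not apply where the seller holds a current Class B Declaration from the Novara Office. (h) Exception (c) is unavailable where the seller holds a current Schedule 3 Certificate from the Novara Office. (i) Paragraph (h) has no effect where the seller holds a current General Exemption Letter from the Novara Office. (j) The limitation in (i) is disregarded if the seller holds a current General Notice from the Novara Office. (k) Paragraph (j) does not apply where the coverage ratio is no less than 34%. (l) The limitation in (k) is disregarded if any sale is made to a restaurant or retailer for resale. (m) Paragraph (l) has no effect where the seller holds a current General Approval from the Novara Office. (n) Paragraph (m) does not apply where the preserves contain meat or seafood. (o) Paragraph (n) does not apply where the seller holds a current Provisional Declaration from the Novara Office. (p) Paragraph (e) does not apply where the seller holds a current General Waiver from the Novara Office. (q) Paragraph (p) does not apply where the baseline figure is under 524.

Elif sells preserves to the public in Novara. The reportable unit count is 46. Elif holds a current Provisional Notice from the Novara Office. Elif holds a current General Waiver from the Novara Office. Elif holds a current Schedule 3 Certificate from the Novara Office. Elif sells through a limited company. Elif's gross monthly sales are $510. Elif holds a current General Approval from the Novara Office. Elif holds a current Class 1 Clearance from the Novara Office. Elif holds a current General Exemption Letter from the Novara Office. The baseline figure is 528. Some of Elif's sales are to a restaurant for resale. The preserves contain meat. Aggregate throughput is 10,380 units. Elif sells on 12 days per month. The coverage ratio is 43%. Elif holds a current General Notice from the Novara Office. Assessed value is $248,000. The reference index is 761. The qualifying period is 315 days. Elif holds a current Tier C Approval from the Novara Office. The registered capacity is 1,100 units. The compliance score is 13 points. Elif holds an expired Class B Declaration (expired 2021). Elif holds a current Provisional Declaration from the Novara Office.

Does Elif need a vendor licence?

No — exception (c) applies; Elif is not required to hold a vendor licence.

Exception (a)'s conditions are all satisfied: assessed value is $248,000, less than the $333,000 limit; a current Tier C Approval is held; the qualifying period is 315 days, less than the 350 days limit. Turning to paragraphs (f)–(g): (f) is triggered — a current Class 1 Clearance is held. (g), which would lift (f), is not engaged — the Class B Declaration is not current. (a) is therefore removed.
Exception (b) fails — the registered capacity is 1,100 units, not below 1,040 units.
Exception (c): the number of selling days per month is 12, below the 15 limit; gross monthly sales are $510, less than the $550 limit — every condition holds. Considering the limiting provisions: (h) would limit (c) — a current Schedule 3 Certificate is held — but (i) sets (h) aside: (i) operates against (h): a current General Exemption Letter is held. (j) is engaged (a current General Notice is held), but is overridden by (k): (k) applies — the coverage ratio is 43%, meeting the 34% threshold. (l) is engaged (some sales are to a restaurant for resale), but is set aside by (m): (m) is triggered — a current General Approval is held. (n) is triggered (the preserves contain meat), but yields to (o): (o) operates against (n): a current Provisional Declaration is held. (c) remains available.
Exception (d) fails — the seller operates through a limited company.
All of (e)'s requirements are met (aggregate throughput is 10,380 units, meeting the 8,680 units threshold; the reportable unit count is 46, meeting the 45 threshold). However, paragraphs (p)–(q) must be considered: (p) operates against (e): a current General Waiver is held. (q) is inapplicable (the baseline figure is 528, not under 524), so (p) stands. (e) is therefore removed.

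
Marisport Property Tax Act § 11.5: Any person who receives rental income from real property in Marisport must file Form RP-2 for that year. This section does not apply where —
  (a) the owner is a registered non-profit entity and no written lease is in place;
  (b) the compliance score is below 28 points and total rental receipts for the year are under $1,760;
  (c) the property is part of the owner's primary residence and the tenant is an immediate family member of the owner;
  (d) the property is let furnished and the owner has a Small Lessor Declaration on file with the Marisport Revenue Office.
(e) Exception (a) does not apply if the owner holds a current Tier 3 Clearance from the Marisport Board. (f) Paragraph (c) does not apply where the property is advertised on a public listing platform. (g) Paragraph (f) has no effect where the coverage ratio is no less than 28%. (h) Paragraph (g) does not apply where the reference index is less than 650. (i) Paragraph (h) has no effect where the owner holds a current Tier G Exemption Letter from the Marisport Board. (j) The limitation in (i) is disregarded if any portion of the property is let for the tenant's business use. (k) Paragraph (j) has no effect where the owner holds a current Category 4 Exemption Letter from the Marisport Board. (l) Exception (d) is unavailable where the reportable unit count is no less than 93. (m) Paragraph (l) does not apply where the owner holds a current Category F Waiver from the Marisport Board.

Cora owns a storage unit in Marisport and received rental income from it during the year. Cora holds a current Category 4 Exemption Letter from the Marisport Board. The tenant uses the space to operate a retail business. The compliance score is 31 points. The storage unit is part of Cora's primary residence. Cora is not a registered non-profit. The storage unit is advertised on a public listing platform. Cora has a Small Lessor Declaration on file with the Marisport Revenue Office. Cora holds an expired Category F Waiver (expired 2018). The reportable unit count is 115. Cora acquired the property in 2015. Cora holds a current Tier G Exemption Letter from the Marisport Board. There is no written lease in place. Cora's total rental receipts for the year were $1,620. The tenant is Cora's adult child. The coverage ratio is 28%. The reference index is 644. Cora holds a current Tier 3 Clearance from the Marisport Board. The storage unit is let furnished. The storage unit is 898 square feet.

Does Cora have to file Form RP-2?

No — exception (c) applies; Cora is not required to file Form RP-2.

Exception (a) requires that the owner is a registered non-profit entity; but Cora is not a registered non-profit, so (a) is unavailable.
Exception (b) requires that the compliance score is below 28 points; but the compliance score is 31 points, not below 28 points, so (b) is unavailable.
Exception (c) is satisfied on its face — the storage unit is part of the primary residence; the tenant is an immediate family member. Under paragraphs (f)–(k): (f) operates (the property is publicly advertised), but is overridden by (g): (g) is engaged — the coverage ratio is 28%, meeting the 28% threshold. (h) applies (the reference index is 644, less than the 650 limit), but is itself disapplied by (i): (i) is engaged — a current Tier G Exemption Letter is held. (j) operates (the space is let for business use), but yields to (k): (k) is engaged — a current Category 4 Exemption Letter is held. (c) remains available.
Exception (d): the property is let furnished; a Small Lessor Declaration is on file — every condition holds. But: (l) operates — the reportable unit count is 115, meeting the 93 threshold. (m) is not triggered (there is no Category F Waiver in force), so (l) stands. Exception (d) does not apply.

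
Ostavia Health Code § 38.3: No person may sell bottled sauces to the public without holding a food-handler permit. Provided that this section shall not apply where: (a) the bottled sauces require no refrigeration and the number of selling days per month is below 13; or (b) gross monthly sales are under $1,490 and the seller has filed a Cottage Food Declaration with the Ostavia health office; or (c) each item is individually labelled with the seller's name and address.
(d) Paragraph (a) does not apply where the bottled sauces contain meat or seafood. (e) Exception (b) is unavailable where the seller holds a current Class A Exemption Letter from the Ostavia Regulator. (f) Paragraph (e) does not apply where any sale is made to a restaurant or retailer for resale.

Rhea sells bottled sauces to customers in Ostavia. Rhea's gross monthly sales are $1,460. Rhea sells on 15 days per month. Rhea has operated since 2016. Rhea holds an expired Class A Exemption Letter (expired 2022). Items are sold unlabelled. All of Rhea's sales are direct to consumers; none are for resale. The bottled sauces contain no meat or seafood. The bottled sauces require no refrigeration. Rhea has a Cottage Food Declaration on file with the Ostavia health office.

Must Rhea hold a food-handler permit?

No — exception (b) applies; Rhea is not required to hold a food-handler permit.

Exception (a) fails — the number of selling days per month is 15, not below 13.
All of (b)'s requirements are met (gross monthly sales are $1,460, under the $1,490 limit; a Cottage Food Declaration is on file). As to paragraphs (e)–(f): (e) does not operate here — there is no Class A Exemption Letter in force. Exception (b) stands.
Exception (c) does not apply: items are sold unlabelled.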